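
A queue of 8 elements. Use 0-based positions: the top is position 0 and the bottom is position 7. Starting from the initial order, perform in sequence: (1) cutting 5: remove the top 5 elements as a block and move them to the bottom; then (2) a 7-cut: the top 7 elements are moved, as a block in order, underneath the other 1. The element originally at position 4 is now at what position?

0

Track the element from position 4 forward through each operation:
  after op 1 (cut 5): 4 → 7
  after op 2 (cut 7): 7 → 0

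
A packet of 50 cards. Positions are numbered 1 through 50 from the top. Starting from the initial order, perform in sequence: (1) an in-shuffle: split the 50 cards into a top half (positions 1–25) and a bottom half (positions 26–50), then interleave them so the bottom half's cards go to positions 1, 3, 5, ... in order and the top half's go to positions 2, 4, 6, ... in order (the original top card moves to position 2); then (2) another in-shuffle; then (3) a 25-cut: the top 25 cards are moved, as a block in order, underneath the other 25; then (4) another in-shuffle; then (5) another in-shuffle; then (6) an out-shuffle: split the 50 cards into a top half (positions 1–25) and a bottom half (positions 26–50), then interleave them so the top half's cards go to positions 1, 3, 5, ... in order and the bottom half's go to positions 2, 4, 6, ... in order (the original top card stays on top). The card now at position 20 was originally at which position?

Undo the operations in reverse order, starting from position 20:
  undo op 6 (out-shuffle, from bottom half): 20 ← 35
  undo op 5 (in-shuffle, from bottom half): 35 ← 43
  undo op 4 (in-shuffle, from bottom half): 43 ← 47
  undo op 3 (cut 25): 47 ← 22
  undo op 2 (in-shuffle, from top half): 22 ← 11
  undo op 1 (in-shuffle, from bottom half): 11 ← 31
So the card at position 20 came from original position 31.

31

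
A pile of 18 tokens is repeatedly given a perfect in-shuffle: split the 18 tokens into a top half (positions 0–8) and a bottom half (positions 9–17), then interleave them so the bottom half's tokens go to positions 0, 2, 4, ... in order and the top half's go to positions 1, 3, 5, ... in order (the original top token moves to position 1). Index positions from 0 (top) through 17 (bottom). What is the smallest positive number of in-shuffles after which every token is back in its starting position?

The in-shuffle permutes the 18 positions with cycle lengths [18].
Every token is home exactly when every cycle has completed a whole number of laps, i.e. after lcm(18) = 18 in-shuffles.

18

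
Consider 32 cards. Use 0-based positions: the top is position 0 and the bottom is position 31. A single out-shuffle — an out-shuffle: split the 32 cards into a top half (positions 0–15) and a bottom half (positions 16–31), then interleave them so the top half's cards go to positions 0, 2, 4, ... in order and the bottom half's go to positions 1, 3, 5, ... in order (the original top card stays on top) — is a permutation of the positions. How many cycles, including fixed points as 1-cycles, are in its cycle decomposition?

Trace each unvisited position around until it returns:
(0) (1 2 4 8 16) (3 6 12 24 17) (5 10 20 9 18) (7 14 28 25 19) (11 22 13 26 21) (15 30 29 27 23) (31)
8 cycles in total.

8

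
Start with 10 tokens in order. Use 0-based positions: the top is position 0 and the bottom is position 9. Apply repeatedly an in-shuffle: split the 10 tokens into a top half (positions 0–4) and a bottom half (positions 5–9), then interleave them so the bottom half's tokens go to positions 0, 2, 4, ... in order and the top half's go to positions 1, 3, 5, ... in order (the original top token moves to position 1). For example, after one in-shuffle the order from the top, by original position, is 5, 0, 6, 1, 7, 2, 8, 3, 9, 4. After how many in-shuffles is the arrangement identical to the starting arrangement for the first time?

10

The in-shuffle permutes the 10 positions with cycle lengths [10].
Every token is home exactly when every cycle has completed a whole number of laps, i.e. after lcm(10) = 10 in-shuffles.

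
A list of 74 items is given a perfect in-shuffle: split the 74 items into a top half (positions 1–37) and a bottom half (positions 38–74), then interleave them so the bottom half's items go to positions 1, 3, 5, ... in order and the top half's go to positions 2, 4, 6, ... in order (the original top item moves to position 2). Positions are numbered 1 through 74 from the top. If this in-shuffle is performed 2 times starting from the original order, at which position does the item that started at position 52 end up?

Track the item's position through each in-shuffle:
52 → 29 → 58

58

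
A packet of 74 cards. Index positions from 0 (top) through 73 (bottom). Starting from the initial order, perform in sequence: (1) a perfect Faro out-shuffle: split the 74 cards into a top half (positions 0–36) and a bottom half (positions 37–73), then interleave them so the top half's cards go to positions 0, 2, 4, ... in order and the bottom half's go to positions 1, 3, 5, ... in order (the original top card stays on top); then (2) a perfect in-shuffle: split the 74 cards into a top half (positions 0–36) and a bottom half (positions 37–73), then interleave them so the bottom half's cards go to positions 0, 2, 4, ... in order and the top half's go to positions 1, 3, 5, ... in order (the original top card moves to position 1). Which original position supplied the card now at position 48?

Undo the operations in reverse order, starting from position 48:
  undo op 2 (in-shuffle, from bottom half): 48 ← 61
  undo op 1 (out-shuffle, from bottom half): 61 ← 67
So the card at position 48 came from original position 67.

67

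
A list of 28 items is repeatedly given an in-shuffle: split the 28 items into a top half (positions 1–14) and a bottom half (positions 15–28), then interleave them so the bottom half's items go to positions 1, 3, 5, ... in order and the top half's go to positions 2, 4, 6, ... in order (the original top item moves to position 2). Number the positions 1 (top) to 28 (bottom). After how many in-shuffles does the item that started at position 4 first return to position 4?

Follow position 4 under repeated in-shuffles:
4 → 8 → 16 → 3 → 6 → 12 → 24 → 19 → ... → 4 (length 28)
It first returns after 28 in-shuffles.

28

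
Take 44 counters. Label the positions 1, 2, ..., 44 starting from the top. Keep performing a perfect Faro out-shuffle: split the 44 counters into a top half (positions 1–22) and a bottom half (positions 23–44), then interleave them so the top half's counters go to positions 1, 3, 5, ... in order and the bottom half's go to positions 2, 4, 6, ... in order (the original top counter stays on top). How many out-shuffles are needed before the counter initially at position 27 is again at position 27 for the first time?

Follow position 27 under repeated out-shuffles:
27 → 10 → 19 → 37 → 30 → 16 → 31 → 18 → 35 → 26 → 8 → 15 → 29 → 14 → 27
It first returns after 14 out-shuffles.

14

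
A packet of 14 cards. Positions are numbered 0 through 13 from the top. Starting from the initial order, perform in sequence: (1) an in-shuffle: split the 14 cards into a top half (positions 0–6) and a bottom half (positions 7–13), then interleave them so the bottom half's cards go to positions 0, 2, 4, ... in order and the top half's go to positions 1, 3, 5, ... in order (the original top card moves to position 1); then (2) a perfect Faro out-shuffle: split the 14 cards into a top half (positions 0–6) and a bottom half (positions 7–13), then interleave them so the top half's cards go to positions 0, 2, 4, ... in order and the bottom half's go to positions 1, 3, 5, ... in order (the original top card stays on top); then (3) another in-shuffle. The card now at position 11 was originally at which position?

4

Undo the operations in reverse order, starting from position 11:
  undo op 3 (in-shuffle, from top half): 11 ← 5
  undo op 2 (out-shuffle, from bottom half): 5 ← 9
  undo op 1 (in-shuffle, from top half): 9 ← 4
So the card at position 11 came from original position 4.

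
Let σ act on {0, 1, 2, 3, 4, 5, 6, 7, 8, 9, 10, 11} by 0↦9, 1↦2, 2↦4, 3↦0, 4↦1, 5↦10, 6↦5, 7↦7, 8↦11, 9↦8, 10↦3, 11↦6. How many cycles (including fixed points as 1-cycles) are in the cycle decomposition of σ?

3

Cycle decomposition: (0 9 8 11 6 5 10 3) (1 2 4) (7).
3 cycles.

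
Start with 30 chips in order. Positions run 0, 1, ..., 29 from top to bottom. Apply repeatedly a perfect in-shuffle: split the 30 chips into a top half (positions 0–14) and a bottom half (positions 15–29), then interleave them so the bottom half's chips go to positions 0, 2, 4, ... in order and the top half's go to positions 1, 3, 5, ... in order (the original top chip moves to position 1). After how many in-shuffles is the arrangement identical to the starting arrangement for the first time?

5

The in-shuffle permutes the 30 positions with cycle lengths [5, 5, 5, 5, 5, 5].
Every chip is home exactly when every cycle has completed a whole number of laps, i.e. after lcm(5) = 5 in-shuffles.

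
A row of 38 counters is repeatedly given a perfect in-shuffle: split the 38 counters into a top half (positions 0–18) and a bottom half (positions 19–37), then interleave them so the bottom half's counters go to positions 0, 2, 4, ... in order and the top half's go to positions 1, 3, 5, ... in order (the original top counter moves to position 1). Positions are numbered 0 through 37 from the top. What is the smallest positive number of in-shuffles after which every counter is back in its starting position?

The in-shuffle permutes the 38 positions with cycle lengths [2, 12, 12, 12].
Every counter is home exactly when every cycle has completed a whole number of laps, i.e. after lcm(2, 12) = 12 in-shuffles.

12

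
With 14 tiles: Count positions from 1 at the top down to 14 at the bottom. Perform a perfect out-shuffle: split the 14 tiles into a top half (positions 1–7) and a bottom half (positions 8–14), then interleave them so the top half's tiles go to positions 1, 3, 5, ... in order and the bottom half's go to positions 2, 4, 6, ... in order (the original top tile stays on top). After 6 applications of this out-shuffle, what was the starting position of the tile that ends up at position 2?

Work backwards from position 2, undoing one out-shuffle at a time:
2 ← 8 ← 11 ← 6 ← 10 ← 12 ← 13
So the tile now at position 2 started at position 13.

13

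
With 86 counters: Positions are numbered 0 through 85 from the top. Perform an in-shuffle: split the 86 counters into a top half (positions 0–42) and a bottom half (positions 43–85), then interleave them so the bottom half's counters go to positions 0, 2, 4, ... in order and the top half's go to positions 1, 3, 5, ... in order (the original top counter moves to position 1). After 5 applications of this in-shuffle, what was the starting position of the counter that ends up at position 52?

36

Work backwards from position 52, undoing one in-shuffle at a time:
52 ← 69 ← 34 ← 60 ← 73 ← 36
So the counter now at position 52 started at position 36.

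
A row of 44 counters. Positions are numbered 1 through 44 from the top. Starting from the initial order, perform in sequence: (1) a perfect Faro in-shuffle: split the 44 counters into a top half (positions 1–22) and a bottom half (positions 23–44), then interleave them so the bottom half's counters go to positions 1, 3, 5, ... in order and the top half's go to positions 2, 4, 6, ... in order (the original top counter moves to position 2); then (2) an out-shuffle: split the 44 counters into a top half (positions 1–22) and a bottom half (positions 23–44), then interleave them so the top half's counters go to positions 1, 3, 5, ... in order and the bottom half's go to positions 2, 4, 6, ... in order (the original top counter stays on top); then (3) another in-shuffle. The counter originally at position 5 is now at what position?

Track the counter from position 5 forward through each operation:
  after op 1 (in-shuffle): 5 → 10
  after op 2 (out-shuffle): 10 → 19
  after op 3 (in-shuffle): 19 → 38

38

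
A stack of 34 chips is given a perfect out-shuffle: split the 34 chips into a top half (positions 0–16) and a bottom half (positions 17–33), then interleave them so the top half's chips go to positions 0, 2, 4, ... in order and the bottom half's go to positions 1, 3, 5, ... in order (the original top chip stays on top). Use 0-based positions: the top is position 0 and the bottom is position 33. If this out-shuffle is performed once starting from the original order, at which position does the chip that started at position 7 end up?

Track the chip's position through each out-shuffle:
7 → 14

14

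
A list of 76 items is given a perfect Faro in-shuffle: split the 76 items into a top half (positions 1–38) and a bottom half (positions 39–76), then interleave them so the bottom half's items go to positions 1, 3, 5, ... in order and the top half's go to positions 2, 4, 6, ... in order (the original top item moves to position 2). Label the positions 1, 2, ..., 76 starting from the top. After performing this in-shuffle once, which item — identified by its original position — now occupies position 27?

52

Work backwards from position 27, undoing one in-shuffle at a time:
27 ← 52
So the item now at position 27 started at position 52.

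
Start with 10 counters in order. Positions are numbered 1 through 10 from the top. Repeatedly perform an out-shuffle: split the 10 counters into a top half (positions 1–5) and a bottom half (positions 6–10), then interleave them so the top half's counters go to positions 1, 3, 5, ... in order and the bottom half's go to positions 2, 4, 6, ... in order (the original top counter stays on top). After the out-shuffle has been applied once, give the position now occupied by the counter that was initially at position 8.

Track the counter's position through each out-shuffle:
8 → 6

6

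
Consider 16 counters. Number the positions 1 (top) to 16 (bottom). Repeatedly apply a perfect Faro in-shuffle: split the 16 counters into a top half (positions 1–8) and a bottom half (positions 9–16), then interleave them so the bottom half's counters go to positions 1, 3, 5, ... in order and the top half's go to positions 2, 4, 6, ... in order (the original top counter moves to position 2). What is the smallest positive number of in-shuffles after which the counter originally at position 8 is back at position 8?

Follow position 8 under repeated in-shuffles:
8 → 16 → 15 → 13 → 9 → 1 → 2 → 4 → 8
It first returns after 8 in-shuffles.

8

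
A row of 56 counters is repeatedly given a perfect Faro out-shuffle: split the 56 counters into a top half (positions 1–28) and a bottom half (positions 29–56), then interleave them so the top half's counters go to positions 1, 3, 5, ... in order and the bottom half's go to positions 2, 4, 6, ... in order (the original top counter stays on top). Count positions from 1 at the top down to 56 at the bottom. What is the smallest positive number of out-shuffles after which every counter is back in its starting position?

20

The out-shuffle permutes the 56 positions with cycle lengths [1, 1, 4, 10, 20, 20].
Every counter is home exactly when every cycle has completed a whole number of laps, i.e. after lcm(1, 4, 10, 20) = 20 out-shuffles.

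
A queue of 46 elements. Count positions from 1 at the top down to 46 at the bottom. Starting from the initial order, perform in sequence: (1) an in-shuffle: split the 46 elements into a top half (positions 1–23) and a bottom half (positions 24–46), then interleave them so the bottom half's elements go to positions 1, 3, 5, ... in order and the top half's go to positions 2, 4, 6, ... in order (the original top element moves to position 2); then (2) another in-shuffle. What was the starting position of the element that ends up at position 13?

15

Undo the operations in reverse order, starting from position 13:
  undo op 2 (in-shuffle, from bottom half): 13 ← 30
  undo op 1 (in-shuffle, from top half): 30 ← 15
So the element at position 13 came from original position 15.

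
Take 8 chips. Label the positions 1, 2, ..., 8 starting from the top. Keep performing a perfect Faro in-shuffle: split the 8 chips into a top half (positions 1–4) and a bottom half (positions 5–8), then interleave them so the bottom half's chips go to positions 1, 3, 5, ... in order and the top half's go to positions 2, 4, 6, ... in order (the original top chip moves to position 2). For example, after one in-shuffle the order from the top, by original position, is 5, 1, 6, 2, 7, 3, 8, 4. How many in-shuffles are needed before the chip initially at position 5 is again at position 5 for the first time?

Follow position 5 under repeated in-shuffles:
5 → 1 → 2 → 4 → 8 → 7 → 5
It first returns after 6 in-shuffles.

6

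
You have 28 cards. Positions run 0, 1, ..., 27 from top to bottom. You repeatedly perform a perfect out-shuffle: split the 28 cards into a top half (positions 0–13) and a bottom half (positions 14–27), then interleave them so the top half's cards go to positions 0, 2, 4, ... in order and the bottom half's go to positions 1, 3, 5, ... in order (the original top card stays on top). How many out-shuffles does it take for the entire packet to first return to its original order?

The out-shuffle permutes the 28 positions with cycle lengths [1, 1, 2, 6, 18].
Every card is home exactly when every cycle has completed a whole number of laps, i.e. after lcm(1, 2, 6, 18) = 18 out-shuffles.

18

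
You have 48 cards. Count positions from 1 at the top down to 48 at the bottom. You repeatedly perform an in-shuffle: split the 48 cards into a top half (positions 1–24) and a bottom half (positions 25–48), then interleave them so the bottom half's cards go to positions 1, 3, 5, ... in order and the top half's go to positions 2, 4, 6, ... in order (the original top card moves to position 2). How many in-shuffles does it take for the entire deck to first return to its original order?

The in-shuffle permutes the 48 positions with cycle lengths [3, 3, 21, 21].
Every card is home exactly when every cycle has completed a whole number of laps, i.e. after lcm(3, 21) = 21 in-shuffles.

21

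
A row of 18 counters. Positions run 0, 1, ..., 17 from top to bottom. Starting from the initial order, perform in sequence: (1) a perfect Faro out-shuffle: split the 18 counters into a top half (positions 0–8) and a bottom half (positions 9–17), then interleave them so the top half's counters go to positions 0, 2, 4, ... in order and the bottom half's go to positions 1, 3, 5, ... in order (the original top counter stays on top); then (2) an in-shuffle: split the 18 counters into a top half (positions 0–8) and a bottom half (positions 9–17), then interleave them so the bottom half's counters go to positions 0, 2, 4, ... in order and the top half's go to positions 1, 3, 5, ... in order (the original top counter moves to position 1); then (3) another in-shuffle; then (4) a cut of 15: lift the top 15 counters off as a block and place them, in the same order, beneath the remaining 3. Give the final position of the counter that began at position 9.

10

Track the counter from position 9 forward through each operation:
  after op 1 (out-shuffle): 9 → 1
  after op 2 (in-shuffle): 1 → 3
  after op 3 (in-shuffle): 3 → 7
  after op 4 (cut 15): 7 → 10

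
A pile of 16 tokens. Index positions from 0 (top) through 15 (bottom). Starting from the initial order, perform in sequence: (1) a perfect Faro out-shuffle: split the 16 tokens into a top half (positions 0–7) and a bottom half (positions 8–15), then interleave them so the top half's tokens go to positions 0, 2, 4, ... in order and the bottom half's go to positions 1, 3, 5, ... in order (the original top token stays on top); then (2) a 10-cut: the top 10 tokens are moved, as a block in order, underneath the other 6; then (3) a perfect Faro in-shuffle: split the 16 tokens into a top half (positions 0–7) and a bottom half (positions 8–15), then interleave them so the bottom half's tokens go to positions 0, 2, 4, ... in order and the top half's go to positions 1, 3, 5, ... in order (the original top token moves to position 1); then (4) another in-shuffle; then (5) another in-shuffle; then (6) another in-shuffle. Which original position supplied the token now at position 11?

Undo the operations in reverse order, starting from position 11:
  undo op 6 (in-shuffle, from top half): 11 ← 5
  undo op 5 (in-shuffle, from top half): 5 ← 2
  undo op 4 (in-shuffle, from bottom half): 2 ← 9
  undo op 3 (in-shuffle, from top half): 9 ← 4
  undo op 2 (cut 10): 4 ← 14
  undo op 1 (out-shuffle, from top half): 14 ← 7
So the token at position 11 came from original position 7.

7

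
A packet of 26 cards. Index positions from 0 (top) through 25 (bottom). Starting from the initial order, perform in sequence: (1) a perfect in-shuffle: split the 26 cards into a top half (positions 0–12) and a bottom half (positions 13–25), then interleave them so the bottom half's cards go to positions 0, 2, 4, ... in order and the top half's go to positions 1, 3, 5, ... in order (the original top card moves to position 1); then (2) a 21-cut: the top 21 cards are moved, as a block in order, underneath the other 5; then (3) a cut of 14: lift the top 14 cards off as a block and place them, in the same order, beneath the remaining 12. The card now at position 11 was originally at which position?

Undo the operations in reverse order, starting from position 11:
  undo op 3 (cut 14): 11 ← 25
  undo op 2 (cut 21): 25 ← 20
  undo op 1 (in-shuffle, from bottom half): 20 ← 23
So the card at position 11 came from original position 23.

23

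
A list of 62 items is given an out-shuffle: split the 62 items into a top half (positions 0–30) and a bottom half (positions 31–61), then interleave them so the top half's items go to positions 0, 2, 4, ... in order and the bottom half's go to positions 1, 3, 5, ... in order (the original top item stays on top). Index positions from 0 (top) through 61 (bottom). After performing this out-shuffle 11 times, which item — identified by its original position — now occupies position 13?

30

Work backwards from position 13, undoing one out-shuffle at a time:
13 ← 37 ← 49 ← 55 ← 58 ← 29 ← 45 ← 53 ← 57 ← 59 ← 60 ← 30
So the item now at position 13 started at position 30.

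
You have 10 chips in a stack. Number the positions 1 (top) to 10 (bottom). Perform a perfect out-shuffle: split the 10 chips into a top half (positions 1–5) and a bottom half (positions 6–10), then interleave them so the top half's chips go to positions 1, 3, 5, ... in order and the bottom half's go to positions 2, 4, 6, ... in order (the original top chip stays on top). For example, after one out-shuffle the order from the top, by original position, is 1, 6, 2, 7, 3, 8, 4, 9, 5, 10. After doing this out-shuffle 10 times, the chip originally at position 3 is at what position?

6

Track the chip's position through each out-shuffle:
3 → 5 → 9 → 8 → 6 → 2 → 3 → 5 → 9 → 8 → 6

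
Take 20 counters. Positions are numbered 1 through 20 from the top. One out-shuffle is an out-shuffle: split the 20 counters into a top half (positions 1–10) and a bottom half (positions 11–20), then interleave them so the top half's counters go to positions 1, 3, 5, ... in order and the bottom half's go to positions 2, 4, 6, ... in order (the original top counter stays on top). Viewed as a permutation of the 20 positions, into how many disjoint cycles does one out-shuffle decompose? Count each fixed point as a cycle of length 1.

Trace each unvisited position around until it returns:
(1) (2 3 5 9 17 14 ... len 18) (20)
3 cycles in total.

3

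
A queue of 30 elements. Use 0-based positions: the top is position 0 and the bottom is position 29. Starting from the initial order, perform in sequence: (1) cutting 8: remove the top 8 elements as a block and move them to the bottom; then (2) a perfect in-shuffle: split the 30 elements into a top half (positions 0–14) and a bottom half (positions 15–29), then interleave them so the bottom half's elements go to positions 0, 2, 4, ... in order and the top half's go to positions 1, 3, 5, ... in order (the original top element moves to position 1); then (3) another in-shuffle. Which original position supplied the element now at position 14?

4

Undo the operations in reverse order, starting from position 14:
  undo op 3 (in-shuffle, from bottom half): 14 ← 22
  undo op 2 (in-shuffle, from bottom half): 22 ← 26
  undo op 1 (cut 8): 26 ← 4
So the element at position 14 came from original position 4.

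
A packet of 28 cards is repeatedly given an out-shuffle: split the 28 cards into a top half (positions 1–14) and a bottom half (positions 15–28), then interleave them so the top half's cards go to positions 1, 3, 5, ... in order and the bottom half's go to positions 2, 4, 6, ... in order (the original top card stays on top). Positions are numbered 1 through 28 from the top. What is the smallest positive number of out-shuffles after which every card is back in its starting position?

The out-shuffle permutes the 28 positions with cycle lengths [1, 1, 2, 6, 18].
Every card is home exactly when every cycle has completed a whole number of laps, i.e. after lcm(1, 2, 6, 18) = 18 out-shuffles.

18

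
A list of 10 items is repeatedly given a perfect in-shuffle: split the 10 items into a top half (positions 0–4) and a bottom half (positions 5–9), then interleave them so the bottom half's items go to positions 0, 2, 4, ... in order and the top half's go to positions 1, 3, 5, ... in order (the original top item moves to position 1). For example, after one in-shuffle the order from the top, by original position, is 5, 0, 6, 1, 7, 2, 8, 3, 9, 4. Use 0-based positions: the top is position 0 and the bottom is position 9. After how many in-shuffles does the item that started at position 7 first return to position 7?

Follow position 7 under repeated in-shuffles:
7 → 4 → 9 → 8 → 6 → 2 → 5 → 0 → 1 → 3 → 7
It first returns after 10 in-shuffles.

10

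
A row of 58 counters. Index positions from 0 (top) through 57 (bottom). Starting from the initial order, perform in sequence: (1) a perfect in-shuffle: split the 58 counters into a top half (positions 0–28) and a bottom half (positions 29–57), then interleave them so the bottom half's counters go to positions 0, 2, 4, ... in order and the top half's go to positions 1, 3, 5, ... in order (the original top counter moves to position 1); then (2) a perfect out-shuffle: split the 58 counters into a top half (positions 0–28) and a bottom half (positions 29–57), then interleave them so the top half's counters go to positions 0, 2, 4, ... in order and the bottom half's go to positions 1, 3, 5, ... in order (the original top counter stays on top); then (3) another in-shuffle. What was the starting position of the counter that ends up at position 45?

Undo the operations in reverse order, starting from position 45:
  undo op 3 (in-shuffle, from top half): 45 ← 22
  undo op 2 (out-shuffle, from top half): 22 ← 11
  undo op 1 (in-shuffle, from top half): 11 ← 5
So the counter at position 45 came from original position 5.

5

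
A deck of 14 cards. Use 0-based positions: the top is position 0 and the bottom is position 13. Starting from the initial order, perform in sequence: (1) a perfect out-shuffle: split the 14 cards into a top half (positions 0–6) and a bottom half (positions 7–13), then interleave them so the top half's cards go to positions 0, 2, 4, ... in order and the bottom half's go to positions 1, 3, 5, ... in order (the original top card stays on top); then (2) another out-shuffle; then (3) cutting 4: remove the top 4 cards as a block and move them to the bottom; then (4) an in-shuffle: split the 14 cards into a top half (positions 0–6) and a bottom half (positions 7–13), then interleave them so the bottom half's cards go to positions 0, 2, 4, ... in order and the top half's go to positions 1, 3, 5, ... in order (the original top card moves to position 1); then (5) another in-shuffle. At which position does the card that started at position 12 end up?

8

Track the card from position 12 forward through each operation:
  after op 1 (out-shuffle): 12 → 11
  after op 2 (out-shuffle): 11 → 9
  after op 3 (cut 4): 9 → 5
  after op 4 (in-shuffle): 5 → 11
  after op 5 (in-shuffle): 11 → 8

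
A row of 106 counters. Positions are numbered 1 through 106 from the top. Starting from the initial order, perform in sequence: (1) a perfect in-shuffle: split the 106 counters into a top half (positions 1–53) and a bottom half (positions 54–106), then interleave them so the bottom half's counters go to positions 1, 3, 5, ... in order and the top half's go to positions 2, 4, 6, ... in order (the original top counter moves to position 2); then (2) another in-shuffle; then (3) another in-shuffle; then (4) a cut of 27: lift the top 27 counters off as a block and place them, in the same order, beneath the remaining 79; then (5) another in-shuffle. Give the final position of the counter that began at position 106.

Track the counter from position 106 forward through each operation:
  after op 1 (in-shuffle): 106 → 105
  after op 2 (in-shuffle): 105 → 103
  after op 3 (in-shuffle): 103 → 99
  after op 4 (cut 27): 99 → 72
  after op 5 (in-shuffle): 72 → 37

37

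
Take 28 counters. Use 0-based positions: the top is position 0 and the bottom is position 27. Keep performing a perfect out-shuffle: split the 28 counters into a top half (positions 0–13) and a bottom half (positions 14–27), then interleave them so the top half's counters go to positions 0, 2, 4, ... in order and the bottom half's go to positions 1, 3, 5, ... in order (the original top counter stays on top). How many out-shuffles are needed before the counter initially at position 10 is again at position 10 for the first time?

Follow position 10 under repeated out-shuffles:
10 → 20 → 13 → 26 → 25 → 23 → 19 → 11 → 22 → 17 → 7 → 14 → 1 → 2 → 4 → 8 → 16 → 5 → 10
It first returns after 18 out-shuffles.

18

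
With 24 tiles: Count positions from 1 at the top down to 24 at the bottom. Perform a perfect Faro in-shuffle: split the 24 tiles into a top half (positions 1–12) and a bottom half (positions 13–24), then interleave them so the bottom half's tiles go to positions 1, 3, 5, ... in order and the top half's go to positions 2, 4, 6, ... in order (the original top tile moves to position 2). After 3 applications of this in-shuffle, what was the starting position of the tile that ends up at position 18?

21

Work backwards from position 18, undoing one in-shuffle at a time:
18 ← 9 ← 17 ← 21
So the tile now at position 18 started at position 21.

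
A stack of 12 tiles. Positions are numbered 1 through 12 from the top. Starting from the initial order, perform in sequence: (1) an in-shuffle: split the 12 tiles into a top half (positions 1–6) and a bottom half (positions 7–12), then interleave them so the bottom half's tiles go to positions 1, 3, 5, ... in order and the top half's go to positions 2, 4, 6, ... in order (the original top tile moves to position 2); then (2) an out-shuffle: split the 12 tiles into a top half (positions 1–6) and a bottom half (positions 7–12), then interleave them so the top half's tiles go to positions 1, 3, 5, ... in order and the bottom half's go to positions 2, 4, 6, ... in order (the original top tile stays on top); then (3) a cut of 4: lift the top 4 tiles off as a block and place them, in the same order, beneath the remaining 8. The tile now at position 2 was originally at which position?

11

Undo the operations in reverse order, starting from position 2:
  undo op 3 (cut 4): 2 ← 6
  undo op 2 (out-shuffle, from bottom half): 6 ← 9
  undo op 1 (in-shuffle, from bottom half): 9 ← 11
So the tile at position 2 came from original position 11.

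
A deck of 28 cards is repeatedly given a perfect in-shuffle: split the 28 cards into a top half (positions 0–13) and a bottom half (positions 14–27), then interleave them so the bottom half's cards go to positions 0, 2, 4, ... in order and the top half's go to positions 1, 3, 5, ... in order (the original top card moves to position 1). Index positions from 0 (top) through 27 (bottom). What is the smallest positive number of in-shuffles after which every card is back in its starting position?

28

The in-shuffle permutes the 28 positions with cycle lengths [28].
Every card is home exactly when every cycle has completed a whole number of laps, i.e. after lcm(28) = 28 in-shuffles.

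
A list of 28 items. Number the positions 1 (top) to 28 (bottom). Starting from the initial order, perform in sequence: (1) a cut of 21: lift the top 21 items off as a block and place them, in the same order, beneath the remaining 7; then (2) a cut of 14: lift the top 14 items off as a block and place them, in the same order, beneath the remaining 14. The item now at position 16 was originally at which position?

23

Undo the operations in reverse order, starting from position 16:
  undo op 2 (cut 14): 16 ← 2
  undo op 1 (cut 21): 2 ← 23
So the item at position 16 came from original position 23.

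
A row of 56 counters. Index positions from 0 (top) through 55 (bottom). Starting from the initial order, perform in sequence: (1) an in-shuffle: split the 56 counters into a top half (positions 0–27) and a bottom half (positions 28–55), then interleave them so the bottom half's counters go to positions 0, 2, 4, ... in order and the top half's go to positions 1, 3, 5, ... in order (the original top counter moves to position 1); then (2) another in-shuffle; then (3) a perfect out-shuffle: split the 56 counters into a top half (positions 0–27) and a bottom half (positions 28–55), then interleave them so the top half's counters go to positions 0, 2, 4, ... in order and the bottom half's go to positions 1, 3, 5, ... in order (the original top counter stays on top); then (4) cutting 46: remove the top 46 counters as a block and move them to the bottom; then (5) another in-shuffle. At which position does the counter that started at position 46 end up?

Track the counter from position 46 forward through each operation:
  after op 1 (in-shuffle): 46 → 36
  after op 2 (in-shuffle): 36 → 16
  after op 3 (out-shuffle): 16 → 32
  after op 4 (cut 46): 32 → 42
  after op 5 (in-shuffle): 42 → 28

28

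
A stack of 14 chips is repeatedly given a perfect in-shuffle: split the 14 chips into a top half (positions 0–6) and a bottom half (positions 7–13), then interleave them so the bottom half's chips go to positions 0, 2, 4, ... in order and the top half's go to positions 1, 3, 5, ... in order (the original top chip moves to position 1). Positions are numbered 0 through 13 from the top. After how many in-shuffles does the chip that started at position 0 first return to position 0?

4

Follow position 0 under repeated in-shuffles:
0 → 1 → 3 → 7 → 0
It first returns after 4 in-shuffles.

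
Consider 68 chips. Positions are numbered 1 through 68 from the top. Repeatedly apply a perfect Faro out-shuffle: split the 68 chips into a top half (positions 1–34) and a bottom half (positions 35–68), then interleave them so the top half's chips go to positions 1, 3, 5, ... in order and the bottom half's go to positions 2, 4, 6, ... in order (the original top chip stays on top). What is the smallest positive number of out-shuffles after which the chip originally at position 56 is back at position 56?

Follow position 56 under repeated out-shuffles:
56 → 44 → 20 → 39 → 10 → 19 → 37 → 6 → ... → 56 (length 66)
It first returns after 66 out-shuffles.

66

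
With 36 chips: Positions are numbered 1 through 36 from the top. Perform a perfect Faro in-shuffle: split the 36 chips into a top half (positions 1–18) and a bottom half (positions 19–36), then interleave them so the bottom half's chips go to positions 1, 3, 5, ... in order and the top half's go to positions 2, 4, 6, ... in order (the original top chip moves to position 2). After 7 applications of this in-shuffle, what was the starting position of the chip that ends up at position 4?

Work backwards from position 4, undoing one in-shuffle at a time:
4 ← 2 ← 1 ← 19 ← 28 ← 14 ← 7 ← 22
So the chip now at position 4 started at position 22.

22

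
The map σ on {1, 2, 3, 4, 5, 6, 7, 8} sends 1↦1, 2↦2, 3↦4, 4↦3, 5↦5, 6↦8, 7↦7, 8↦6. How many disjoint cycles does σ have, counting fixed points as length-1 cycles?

6

Cycle decomposition: (1) (2) (3 4) (5) (6 8) (7).
6 cycles.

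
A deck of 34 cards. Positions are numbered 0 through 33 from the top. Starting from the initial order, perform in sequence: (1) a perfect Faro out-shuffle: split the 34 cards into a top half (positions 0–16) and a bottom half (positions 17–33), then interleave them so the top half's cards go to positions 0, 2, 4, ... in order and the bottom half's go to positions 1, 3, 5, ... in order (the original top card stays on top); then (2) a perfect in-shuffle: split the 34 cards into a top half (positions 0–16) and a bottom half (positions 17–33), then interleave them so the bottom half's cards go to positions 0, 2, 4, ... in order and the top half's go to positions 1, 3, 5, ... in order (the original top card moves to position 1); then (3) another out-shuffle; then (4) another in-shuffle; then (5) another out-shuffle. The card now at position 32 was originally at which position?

Undo the operations in reverse order, starting from position 32:
  undo op 5 (out-shuffle, from top half): 32 ← 16
  undo op 4 (in-shuffle, from bottom half): 16 ← 25
  undo op 3 (out-shuffle, from bottom half): 25 ← 29
  undo op 2 (in-shuffle, from top half): 29 ← 14
  undo op 1 (out-shuffle, from top half): 14 ← 7
So the card at position 32 came from original position 7.

7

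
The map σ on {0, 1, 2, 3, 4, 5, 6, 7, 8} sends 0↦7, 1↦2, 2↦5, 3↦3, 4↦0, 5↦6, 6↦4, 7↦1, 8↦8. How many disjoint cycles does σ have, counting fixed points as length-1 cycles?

Cycle decomposition: (0 7 1 2 5 6 4) (3) (8).
3 cycles.

3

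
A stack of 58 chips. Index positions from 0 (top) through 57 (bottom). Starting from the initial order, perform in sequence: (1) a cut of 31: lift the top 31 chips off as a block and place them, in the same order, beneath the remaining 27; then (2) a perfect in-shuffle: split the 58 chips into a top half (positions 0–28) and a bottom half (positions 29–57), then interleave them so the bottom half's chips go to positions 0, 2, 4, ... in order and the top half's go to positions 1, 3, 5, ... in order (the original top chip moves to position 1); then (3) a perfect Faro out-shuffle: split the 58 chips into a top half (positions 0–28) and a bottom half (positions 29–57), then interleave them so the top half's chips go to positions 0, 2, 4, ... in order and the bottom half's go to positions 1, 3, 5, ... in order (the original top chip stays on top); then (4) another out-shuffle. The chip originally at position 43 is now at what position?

Track the chip from position 43 forward through each operation:
  after op 1 (cut 31): 43 → 12
  after op 2 (in-shuffle): 12 → 25
  after op 3 (out-shuffle): 25 → 50
  after op 4 (out-shuffle): 50 → 43

43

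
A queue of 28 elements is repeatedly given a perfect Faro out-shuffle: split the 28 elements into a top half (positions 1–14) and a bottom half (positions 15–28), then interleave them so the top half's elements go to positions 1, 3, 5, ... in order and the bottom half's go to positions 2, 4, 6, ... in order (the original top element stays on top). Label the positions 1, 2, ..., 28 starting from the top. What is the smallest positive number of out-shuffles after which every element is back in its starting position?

18

The out-shuffle permutes the 28 positions with cycle lengths [1, 1, 2, 6, 18].
Every element is home exactly when every cycle has completed a whole number of laps, i.e. after lcm(1, 2, 6, 18) = 18 out-shuffles.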